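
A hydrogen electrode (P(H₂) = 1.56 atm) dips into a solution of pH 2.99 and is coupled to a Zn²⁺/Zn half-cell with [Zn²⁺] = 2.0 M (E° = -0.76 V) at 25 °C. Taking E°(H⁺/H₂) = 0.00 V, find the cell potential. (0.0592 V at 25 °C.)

The hydrogen couple is the cathode, so E°_cell = 0.76 V; n = 2.
[H⁺] = 10^(−2.99) = 0.0010 M, and Q = [Zn²⁺]·P(H₂) / [H⁺]^2 = 2.98 × 10^6.
E = E° − (0.0592/2) log Q = 0.76 − (0.0592/2)(6.474) = 0.568 V.

0.57 V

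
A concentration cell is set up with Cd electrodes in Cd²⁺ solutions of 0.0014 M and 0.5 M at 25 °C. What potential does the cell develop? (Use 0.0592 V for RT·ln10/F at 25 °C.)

0.076 V

Both half-cells are Cd²⁺/Cd, so E°_cell = 0. The concentrated side is the cathode; the cell reaction moves Cd²⁺ from high to low concentration with n = 2.
Q = [Cd²⁺]_dilute/[Cd²⁺]_conc = 0.0014/0.5 = 0.00280.
E = 0 − (0.0592/2) log Q = −(0.0592/2)(-2.553) = 0.0756 V.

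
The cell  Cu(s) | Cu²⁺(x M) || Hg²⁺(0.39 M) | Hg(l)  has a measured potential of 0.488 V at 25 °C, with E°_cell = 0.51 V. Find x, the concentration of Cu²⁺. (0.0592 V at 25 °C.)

From the Nernst equation, log Q = n(E° − E)/0.0592 = 2(0.51 − 0.488)/0.0592 = 0.743, so Q = 5.54.
With Q = [Cu²⁺]/[Hg²⁺] and the known concentrations, [Cu²⁺] in the numerator gives [Cu²⁺] = 2.2 M.

2.2 M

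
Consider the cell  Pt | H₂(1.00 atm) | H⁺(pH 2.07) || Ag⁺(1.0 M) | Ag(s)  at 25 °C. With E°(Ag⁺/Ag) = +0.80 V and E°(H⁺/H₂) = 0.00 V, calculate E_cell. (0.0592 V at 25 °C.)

0.92 V

The Ag⁺/Ag couple is the cathode, so E°_cell = 0.80 V; n = 2.
[H⁺] = 10^(−2.07) = 0.0085 M, and Q = [H⁺]^2 / ([Ag⁺]^2·P(H₂)) = 7.24 × 10^-5.
E = E° − (0.0592/2) log Q = 0.80 − (0.0592/2)(-4.140) = 0.923 V.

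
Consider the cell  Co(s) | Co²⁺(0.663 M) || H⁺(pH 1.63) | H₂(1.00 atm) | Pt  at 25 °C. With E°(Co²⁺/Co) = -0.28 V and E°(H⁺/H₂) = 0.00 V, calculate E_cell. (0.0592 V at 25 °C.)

The hydrogen couple is the cathode, so E°_cell = 0.28 V; n = 2.
[H⁺] = 10^(−1.63) = 0.023 M, and Q = [Co²⁺]·P(H₂) / [H⁺]^2 = 1210.
E = E° − (0.0592/2) log Q = 0.28 − (0.0592/2)(3.082) = 0.189 V.

0.19 V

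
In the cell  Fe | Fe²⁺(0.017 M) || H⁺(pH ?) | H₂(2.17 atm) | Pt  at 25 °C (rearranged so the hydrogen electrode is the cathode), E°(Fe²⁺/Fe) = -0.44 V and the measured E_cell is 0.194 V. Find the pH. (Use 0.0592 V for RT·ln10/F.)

E°_cell = 0.44 V and n = 2.
log Q = n(E° − E)/0.0592 = 2×(0.44 − 0.194)/0.0592 = 8.311.
With Q = [Fe²⁺]·P(H₂) / [H⁺]^2, solving for [H⁺] gives log[H⁺] = -4.872, so pH = 4.87.

pH = 4.87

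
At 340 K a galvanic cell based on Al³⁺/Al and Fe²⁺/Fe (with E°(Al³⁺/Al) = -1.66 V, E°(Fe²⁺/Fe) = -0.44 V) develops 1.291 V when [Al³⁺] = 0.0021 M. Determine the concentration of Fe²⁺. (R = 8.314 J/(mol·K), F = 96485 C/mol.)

From the Nernst equation, ln Q = nF(E° − E)/RT = 6×96485×(1.22 − 1.291)/(8.314×340) = -14.541, so Q = 4.84 × 10^-7.
With Q = [Al³⁺]^2/[Fe²⁺]^3 and the known concentrations, [Fe²⁺]^3 in the denominator gives [Fe²⁺] = 2.1 M.

2.1 M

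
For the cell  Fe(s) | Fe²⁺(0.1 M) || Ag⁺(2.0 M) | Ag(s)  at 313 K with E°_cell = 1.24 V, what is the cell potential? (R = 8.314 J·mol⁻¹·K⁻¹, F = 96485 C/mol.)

Balancing electrons gives n = 2; the reaction quotient is Q = [Fe²⁺]/[Ag⁺]^2 = 0.0250.
E = E° − (RT/nF) ln Q = 1.24 − (8.314×313)/(2×96485) × (-3.689) = 1.240 + 0.050 = 1.290 V.

1.29 V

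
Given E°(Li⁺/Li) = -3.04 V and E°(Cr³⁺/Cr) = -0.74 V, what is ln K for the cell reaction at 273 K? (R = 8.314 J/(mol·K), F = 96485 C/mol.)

ln K = 293.3

E°_cell = -0.74 − (-3.04) = 2.30 V, with n = 3 electrons transferred.
At equilibrium E = 0, so the Nernst equation gives ln K = nFE°/RT = (3)(96485)(2.30)/((8.314)(273)) = 293.32.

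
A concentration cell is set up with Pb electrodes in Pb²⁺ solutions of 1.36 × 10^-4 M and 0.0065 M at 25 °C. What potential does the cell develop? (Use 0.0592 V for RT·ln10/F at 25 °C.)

Both half-cells are Pb²⁺/Pb, so E°_cell = 0. The concentrated side is the cathode; the cell reaction moves Pb²⁺ from high to low concentration with n = 2.
Q = [Pb²⁺]_dilute/[Pb²⁺]_conc = 1.36 × 10^-4/0.0065 = 0.0209.
E = 0 − (0.0592/2) log Q = −(0.0592/2)(-1.679) = 0.0497 V.

0.050 V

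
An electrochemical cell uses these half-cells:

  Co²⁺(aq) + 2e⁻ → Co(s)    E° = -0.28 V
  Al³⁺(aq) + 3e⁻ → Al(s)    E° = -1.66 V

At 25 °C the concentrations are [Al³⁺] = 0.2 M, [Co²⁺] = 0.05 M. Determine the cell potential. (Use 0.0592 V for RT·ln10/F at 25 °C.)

1.36 V

The Co²⁺/Co couple has the higher reduction potential and acts as the cathode, so E°_cell = -0.28 − (-1.66) = 1.38 V.
Balancing electrons gives n = 6; the reaction quotient is Q = [Al³⁺]^2/[Co²⁺]^3 = 320.
At 25 °C, E = E° − (0.0592/n) log Q = 1.38 − (0.0592/6)(2.505) = 1.380 − 0.025 = 1.355 V.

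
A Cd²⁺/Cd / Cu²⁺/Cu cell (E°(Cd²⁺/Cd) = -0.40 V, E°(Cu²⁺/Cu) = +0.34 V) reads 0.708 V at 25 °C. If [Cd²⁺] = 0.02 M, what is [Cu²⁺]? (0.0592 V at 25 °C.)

0.0017 M

From the Nernst equation, log Q = n(E° − E)/0.0592 = 2(0.74 − 0.708)/0.0592 = 1.081, so Q = 12.1.
With Q = [Cd²⁺]/[Cu²⁺] and the known concentrations, [Cu²⁺] in the denominator gives [Cu²⁺] = 0.0017 M.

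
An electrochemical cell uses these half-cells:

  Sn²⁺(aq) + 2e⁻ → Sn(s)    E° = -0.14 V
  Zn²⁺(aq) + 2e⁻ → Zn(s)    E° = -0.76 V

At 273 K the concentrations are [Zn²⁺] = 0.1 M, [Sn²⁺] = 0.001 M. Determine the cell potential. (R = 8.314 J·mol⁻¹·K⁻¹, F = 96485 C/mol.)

The Sn²⁺/Sn couple has the higher reduction potential and acts as the cathode, so E°_cell = -0.14 − (-0.76) = 0.62 V.
Balancing electrons gives n = 2; the reaction quotient is Q = [Zn²⁺]/[Sn²⁺] = 100.
E = E° − (RT/nF) ln Q = 0.62 − (8.314×273)/(2×96485) × (4.605) = 0.620 − 0.054 = 0.566 V.

0.566 V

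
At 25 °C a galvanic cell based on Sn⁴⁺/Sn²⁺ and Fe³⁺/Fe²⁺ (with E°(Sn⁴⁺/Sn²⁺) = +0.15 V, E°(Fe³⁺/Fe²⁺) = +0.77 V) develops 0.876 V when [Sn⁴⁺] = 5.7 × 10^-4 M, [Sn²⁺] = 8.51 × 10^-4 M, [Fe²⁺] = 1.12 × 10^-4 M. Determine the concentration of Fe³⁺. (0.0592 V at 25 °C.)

1.9 M

From the Nernst equation, log Q = n(E° − E)/0.0592 = 2(0.62 − 0.876)/0.0592 = -8.649, so Q = 2.25 × 10^-9.
With Q = [Sn⁴⁺]·[Fe²⁺]^2/([Sn²⁺]·[Fe³⁺]^2) and the known concentrations, [Fe³⁺]^2 in the denominator gives [Fe³⁺] = 1.9 M.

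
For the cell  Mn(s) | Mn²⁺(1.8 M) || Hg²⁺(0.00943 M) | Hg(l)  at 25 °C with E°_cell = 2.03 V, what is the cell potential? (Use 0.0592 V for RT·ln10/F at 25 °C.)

Balancing electrons gives n = 2; the reaction quotient is Q = [Mn²⁺]/[Hg²⁺] = 191.
At 25 °C, E = E° − (0.0592/n) log Q = 2.03 − (0.0592/2)(2.281) = 2.030 − 0.068 = 1.962 V.

1.96 V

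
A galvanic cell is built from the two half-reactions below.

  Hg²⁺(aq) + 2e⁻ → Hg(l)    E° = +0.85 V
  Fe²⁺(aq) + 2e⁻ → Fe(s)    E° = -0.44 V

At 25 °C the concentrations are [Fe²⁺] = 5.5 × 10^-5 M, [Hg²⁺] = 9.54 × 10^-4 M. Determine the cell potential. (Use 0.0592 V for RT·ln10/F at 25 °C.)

The Hg²⁺/Hg couple has the higher reduction potential and acts as the cathode, so E°_cell = +0.85 − (-0.44) = 1.29 V.
Balancing electrons gives n = 2; the reaction quotient is Q = [Fe²⁺]/[Hg²⁺] = 0.0577.
At 25 °C, E = E° − (0.0592/n) log Q = 1.29 − (0.0592/2)(-1.239) = 1.290 + 0.037 = 1.327 V.

1.33 V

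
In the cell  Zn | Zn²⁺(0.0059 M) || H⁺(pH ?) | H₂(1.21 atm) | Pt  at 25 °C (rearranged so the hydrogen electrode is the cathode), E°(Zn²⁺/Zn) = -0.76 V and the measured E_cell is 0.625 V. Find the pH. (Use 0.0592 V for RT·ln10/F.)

E°_cell = 0.76 V and n = 2.
log Q = n(E° − E)/0.0592 = 2×(0.76 − 0.625)/0.0592 = 4.561.
With Q = [Zn²⁺]·P(H₂) / [H⁺]^2, solving for [H⁺] gives log[H⁺] = -3.354, so pH = 3.35.

pH = 3.35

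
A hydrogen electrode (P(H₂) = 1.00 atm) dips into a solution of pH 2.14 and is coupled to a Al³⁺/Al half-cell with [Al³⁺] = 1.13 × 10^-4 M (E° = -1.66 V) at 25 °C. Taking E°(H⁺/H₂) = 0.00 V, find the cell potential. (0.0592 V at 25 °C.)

1.61 V

The hydrogen couple is the cathode, so E°_cell = 1.66 V; n = 6.
[H⁺] = 10^(−2.14) = 0.0072 M, and Q = [Al³⁺]^2·P(H₂)^3 / [H⁺]^6 = 8.83 × 10^4.
E = E° − (0.0592/6) log Q = 1.66 − (0.0592/6)(4.946) = 1.611 V.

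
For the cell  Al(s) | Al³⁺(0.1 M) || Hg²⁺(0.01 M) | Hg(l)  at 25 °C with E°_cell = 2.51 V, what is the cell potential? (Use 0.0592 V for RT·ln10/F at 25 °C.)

Balancing electrons gives n = 6; the reaction quotient is Q = [Al³⁺]^2/[Hg²⁺]^3 = 1 × 10^4.
At 25 °C, E = E° − (0.0592/n) log Q = 2.51 − (0.0592/6)(4.000) = 2.510 − 0.039 = 2.471 V.

2.47 V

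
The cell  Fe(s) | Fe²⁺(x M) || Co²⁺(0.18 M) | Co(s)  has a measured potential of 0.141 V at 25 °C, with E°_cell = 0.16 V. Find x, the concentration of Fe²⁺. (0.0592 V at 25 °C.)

From the Nernst equation, log Q = n(E° − E)/0.0592 = 2(0.16 − 0.141)/0.0592 = 0.642, so Q = 4.38.
With Q = [Fe²⁺]/[Co²⁺] and the known concentrations, [Fe²⁺] in the numerator gives [Fe²⁺] = 0.79 M.

0.79 M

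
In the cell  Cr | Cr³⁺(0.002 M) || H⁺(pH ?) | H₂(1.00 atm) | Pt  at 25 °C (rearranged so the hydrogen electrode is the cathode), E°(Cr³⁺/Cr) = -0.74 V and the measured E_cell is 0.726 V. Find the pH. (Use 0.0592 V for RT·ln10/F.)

E°_cell = 0.74 V and n = 6.
log Q = n(E° − E)/0.0592 = 6×(0.74 − 0.726)/0.0592 = 1.419.
With Q = [Cr³⁺]^2·P(H₂)^3 / [H⁺]^6, solving for [H⁺] gives log[H⁺] = -1.136, so pH = 1.14.

pH = 1.14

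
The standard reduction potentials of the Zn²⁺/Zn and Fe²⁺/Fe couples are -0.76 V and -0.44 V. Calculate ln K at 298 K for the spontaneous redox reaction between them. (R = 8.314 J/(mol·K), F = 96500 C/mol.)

ln K = 24.9

E°_cell = -0.44 − (-0.76) = 0.32 V, with n = 2 electrons transferred.
At equilibrium E = 0, so the Nernst equation gives ln K = nFE°/RT = (2)(96500)(0.32)/((8.314)(298)) = 24.93.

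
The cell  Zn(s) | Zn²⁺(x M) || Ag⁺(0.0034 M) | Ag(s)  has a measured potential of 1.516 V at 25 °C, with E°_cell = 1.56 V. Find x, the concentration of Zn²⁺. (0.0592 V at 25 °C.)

From the Nernst equation, log Q = n(E° − E)/0.0592 = 2(1.56 − 1.516)/0.0592 = 1.486, so Q = 30.7.
With Q = [Zn²⁺]/[Ag⁺]^2 and the known concentrations, [Zn²⁺] in the numerator gives [Zn²⁺] = 3.5 × 10^-4 M.

3.5 × 10^-4 M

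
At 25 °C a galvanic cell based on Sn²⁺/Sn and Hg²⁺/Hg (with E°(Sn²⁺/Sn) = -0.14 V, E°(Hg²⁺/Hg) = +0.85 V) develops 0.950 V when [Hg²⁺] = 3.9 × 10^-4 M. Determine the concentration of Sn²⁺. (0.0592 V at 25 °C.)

From the Nernst equation, log Q = n(E° − E)/0.0592 = 2(0.99 − 0.950)/0.0592 = 1.351, so Q = 22.5.
With Q = [Sn²⁺]/[Hg²⁺] and the known concentrations, [Sn²⁺] in the numerator gives [Sn²⁺] = 0.0088 M.

0.0088 M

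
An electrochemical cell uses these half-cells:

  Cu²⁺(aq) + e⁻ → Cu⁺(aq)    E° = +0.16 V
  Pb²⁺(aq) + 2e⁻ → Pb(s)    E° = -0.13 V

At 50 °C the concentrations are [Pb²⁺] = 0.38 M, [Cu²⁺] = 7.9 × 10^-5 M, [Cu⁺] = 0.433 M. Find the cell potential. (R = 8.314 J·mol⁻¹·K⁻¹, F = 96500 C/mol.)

The Cu²⁺/Cu⁺ couple has the higher reduction potential and acts as the cathode, so E°_cell = +0.16 − (-0.13) = 0.29 V.
Balancing electrons gives n = 2; the reaction quotient is Q = [Pb²⁺]·[Cu⁺]^2/[Cu²⁺]^2 = 1.14 × 10^7.
E = E° − (RT/nF) ln Q = 0.29 − (8.314×323)/(2×96500) × (16.251) = 0.290 − 0.226 = 0.064 V.

0.064 V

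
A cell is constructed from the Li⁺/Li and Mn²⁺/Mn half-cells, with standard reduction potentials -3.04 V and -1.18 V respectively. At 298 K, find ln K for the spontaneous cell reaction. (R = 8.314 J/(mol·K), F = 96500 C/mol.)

E°_cell = -1.18 − (-3.04) = 1.86 V, with n = 2 electrons transferred.
At equilibrium E = 0, so the Nernst equation gives ln K = nFE°/RT = (2)(96500)(1.86)/((8.314)(298)) = 144.89.

ln K = 144.9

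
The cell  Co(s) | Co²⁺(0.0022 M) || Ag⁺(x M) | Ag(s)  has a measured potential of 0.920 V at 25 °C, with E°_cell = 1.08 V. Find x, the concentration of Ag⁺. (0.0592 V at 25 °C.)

9.3 × 10^-5 M

From the Nernst equation, log Q = n(E° − E)/0.0592 = 2(1.08 − 0.920)/0.0592 = 5.405, so Q = 2.54 × 10^5.
With Q = [Co²⁺]/[Ag⁺]^2 and the known concentrations, [Ag⁺]^2 in the denominator gives [Ag⁺] = 9.3 × 10^-5 M.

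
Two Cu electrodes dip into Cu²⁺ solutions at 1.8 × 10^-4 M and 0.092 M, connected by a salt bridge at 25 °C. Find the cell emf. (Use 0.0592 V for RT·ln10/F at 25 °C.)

Both half-cells are Cu²⁺/Cu, so E°_cell = 0. The concentrated side is the cathode; the cell reaction moves Cu²⁺ from high to low concentration with n = 2.
Q = [Cu²⁺]_dilute/[Cu²⁺]_conc = 1.8 × 10^-4/0.092 = 0.00196.
E = 0 − (0.0592/2) log Q = −(0.0592/2)(-2.709) = 0.0802 V.

0.080 V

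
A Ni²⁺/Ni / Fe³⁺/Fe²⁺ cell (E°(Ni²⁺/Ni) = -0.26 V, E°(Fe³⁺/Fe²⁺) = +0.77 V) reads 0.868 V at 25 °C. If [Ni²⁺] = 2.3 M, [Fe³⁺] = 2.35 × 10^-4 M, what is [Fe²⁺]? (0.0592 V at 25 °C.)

0.084 M

From the Nernst equation, log Q = n(E° − E)/0.0592 = 2(1.03 − 0.868)/0.0592 = 5.473, so Q = 2.97 × 10^5.
With Q = [Ni²⁺]·[Fe²⁺]^2/[Fe³⁺]^2 and the known concentrations, [Fe²⁺]^2 in the numerator gives [Fe²⁺] = 0.084 M.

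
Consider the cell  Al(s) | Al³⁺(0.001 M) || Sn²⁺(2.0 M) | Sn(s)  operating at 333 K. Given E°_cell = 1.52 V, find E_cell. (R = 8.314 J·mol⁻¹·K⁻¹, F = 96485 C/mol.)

Balancing electrons gives n = 6; the reaction quotient is Q = [Al³⁺]^2/[Sn²⁺]^3 = 1.25 × 10^-7.
E = E° − (RT/nF) ln Q = 1.52 − (8.314×333)/(6×96485) × (-15.895) = 1.520 + 0.076 = 1.596 V.

1.60 V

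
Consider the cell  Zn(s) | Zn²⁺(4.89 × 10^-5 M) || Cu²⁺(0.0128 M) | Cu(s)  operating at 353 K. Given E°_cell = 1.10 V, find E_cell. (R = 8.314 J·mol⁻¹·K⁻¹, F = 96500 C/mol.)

Balancing electrons gives n = 2; the reaction quotient is Q = [Zn²⁺]/[Cu²⁺] = 0.00382.
E = E° − (RT/nF) ln Q = 1.10 − (8.314×353)/(2×96500) × (-5.567) = 1.100 + 0.085 = 1.185 V.

1.18 V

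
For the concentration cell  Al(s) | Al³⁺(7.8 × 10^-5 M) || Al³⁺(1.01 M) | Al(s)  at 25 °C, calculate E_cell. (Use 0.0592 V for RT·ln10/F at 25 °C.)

Both half-cells are Al³⁺/Al, so E°_cell = 0. The concentrated side is the cathode; the cell reaction moves Al³⁺ from high to low concentration with n = 3.
Q = [Al³⁺]_dilute/[Al³⁺]_conc = 7.8 × 10^-5/1.01 = 7.72 × 10^-5.
E = 0 − (0.0592/3) log Q = −(0.0592/3)(-4.112) = 0.0811 V.

0.081 V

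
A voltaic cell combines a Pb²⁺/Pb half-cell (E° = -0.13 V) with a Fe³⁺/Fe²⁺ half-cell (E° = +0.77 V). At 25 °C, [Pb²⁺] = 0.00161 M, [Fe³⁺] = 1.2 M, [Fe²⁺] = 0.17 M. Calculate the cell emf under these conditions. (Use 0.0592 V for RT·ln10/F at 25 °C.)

1.03 V

The Fe³⁺/Fe²⁺ couple has the higher reduction potential and acts as the cathode, so E°_cell = +0.77 − (-0.13) = 0.90 V.
Balancing electrons gives n = 2; the reaction quotient is Q = [Pb²⁺]·[Fe²⁺]^2/[Fe³⁺]^2 = 3.23 × 10^-5.
At 25 °C, E = E° − (0.0592/n) log Q = 0.90 − (0.0592/2)(-4.491) = 0.900 + 0.133 = 1.033 V.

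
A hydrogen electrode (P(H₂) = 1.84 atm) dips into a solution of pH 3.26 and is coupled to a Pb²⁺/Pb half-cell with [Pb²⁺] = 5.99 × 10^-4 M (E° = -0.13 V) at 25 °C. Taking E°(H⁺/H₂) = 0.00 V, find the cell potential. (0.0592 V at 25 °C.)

0.025 V

The hydrogen couple is the cathode, so E°_cell = 0.13 V; n = 2.
[H⁺] = 10^(−3.26) = 5.5 × 10^-4 M, and Q = [Pb²⁺]·P(H₂) / [H⁺]^2 = 3650.
E = E° − (0.0592/2) log Q = 0.13 − (0.0592/2)(3.562) = 0.025 V.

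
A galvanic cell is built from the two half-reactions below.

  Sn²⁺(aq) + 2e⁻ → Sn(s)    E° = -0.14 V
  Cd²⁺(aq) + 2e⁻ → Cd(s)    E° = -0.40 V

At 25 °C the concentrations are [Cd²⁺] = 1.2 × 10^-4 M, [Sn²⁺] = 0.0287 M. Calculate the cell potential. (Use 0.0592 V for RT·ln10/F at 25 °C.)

The Sn²⁺/Sn couple has the higher reduction potential and acts as the cathode, so E°_cell = -0.14 − (-0.40) = 0.26 V.
Balancing electrons gives n = 2; the reaction quotient is Q = [Cd²⁺]/[Sn²⁺] = 0.00418.
At 25 °C, E = E° − (0.0592/n) log Q = 0.26 − (0.0592/2)(-2.379) = 0.260 + 0.070 = 0.330 V.

0.330 V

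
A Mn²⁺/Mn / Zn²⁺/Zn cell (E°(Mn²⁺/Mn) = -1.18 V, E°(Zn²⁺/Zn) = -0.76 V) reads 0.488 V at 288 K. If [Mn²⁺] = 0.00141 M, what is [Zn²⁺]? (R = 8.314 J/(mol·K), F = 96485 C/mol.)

0.34 M

From the Nernst equation, ln Q = nF(E° − E)/RT = 2×96485×(0.42 − 0.488)/(8.314×288) = -5.480, so Q = 0.00417.
With Q = [Mn²⁺]/[Zn²⁺] and the known concentrations, [Zn²⁺] in the denominator gives [Zn²⁺] = 0.34 M.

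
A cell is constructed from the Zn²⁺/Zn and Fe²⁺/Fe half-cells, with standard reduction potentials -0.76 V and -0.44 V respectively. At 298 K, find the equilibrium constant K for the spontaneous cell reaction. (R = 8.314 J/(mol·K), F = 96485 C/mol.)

E°_cell = -0.44 − (-0.76) = 0.32 V, with n = 2 electrons transferred.
At equilibrium E = 0, so the Nernst equation gives ln K = nFE°/RT = (2)(96485)(0.32)/((8.314)(298)) = 24.92.
K = e^24.92 = 6.7 × 10^10.

6.7 × 10^10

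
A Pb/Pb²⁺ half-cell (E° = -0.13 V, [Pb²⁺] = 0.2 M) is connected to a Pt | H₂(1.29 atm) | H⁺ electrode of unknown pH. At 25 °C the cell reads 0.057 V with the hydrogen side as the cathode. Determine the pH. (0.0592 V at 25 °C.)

pH = 1.53

E°_cell = 0.13 V and n = 2.
log Q = n(E° − E)/0.0592 = 2×(0.13 − 0.057)/0.0592 = 2.466.
With Q = [Pb²⁺]·P(H₂) / [H⁺]^2, solving for [H⁺] gives log[H⁺] = -1.527, so pH = 1.53.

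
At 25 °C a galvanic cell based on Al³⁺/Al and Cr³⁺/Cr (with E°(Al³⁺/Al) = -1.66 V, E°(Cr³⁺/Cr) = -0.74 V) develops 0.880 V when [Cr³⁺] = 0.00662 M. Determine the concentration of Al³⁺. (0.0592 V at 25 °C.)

0.7 M

From the Nernst equation, log Q = n(E° − E)/0.0592 = 3(0.92 − 0.880)/0.0592 = 2.027, so Q = 106.
With Q = [Al³⁺]/[Cr³⁺] and the known concentrations, [Al³⁺] in the numerator gives [Al³⁺] = 0.7 M.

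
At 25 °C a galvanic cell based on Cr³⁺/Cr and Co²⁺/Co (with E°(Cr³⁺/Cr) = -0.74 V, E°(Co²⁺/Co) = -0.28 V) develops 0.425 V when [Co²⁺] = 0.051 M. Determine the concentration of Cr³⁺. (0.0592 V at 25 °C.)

0.68 M

From the Nernst equation, log Q = n(E° − E)/0.0592 = 6(0.46 − 0.425)/0.0592 = 3.547, so Q = 3530.
With Q = [Cr³⁺]^2/[Co²⁺]^3 and the known concentrations, [Cr³⁺]^2 in the numerator gives [Cr³⁺] = 0.68 M.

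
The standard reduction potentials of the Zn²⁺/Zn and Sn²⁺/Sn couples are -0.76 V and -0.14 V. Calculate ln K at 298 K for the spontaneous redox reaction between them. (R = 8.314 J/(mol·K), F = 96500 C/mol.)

ln K = 48.3

E°_cell = -0.14 − (-0.76) = 0.62 V, with n = 2 electrons transferred.
At equilibrium E = 0, so the Nernst equation gives ln K = nFE°/RT = (2)(96500)(0.62)/((8.314)(298)) = 48.30.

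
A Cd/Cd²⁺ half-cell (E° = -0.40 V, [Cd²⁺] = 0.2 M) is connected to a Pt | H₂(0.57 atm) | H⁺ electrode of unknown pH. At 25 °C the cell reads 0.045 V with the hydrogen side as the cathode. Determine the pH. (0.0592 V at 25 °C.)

E°_cell = 0.40 V and n = 2.
log Q = n(E° − E)/0.0592 = 2×(0.40 − 0.045)/0.0592 = 11.993.
With Q = [Cd²⁺]·P(H₂) / [H⁺]^2, solving for [H⁺] gives log[H⁺] = -6.468, so pH = 6.47.

pH = 6.47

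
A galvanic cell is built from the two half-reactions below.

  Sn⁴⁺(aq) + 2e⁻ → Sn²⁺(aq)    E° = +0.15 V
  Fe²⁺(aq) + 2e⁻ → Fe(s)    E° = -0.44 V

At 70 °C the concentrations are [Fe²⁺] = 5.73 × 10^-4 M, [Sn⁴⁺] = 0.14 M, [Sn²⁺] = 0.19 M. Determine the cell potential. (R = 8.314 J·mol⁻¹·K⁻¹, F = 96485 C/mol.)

0.696 V

The Sn⁴⁺/Sn²⁺ couple has the higher reduction potential and acts as the cathode, so E°_cell = +0.15 − (-0.44) = 0.59 V.
Balancing electrons gives n = 2; the reaction quotient is Q = [Fe²⁺]·[Sn²⁺]/[Sn⁴⁺] = 7.78 × 10^-4.
E = E° − (RT/nF) ln Q = 0.59 − (8.314×343)/(2×96485) × (-7.159) = 0.590 + 0.106 = 0.696 V.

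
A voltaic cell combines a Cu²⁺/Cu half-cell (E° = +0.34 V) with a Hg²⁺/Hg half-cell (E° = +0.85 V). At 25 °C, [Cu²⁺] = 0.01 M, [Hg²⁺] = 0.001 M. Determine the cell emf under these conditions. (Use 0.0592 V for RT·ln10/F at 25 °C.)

0.480 V

The Hg²⁺/Hg couple has the higher reduction potential and acts as the cathode, so E°_cell = +0.85 − (+0.34) = 0.51 V.
Balancing electrons gives n = 2; the reaction quotient is Q = [Cu²⁺]/[Hg²⁺] = 10.0.
At 25 °C, E = E° − (0.0592/n) log Q = 0.51 − (0.0592/2)(1.000) = 0.510 − 0.030 = 0.480 V.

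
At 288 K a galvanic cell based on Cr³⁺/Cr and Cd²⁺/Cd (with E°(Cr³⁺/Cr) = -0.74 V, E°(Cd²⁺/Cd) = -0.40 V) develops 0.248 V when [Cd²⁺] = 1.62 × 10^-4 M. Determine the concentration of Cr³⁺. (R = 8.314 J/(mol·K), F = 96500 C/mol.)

0.14 M

From the Nernst equation, ln Q = nF(E° − E)/RT = 6×96500×(0.34 − 0.248)/(8.314×288) = 22.247, so Q = 4.59 × 10^9.
With Q = [Cr³⁺]^2/[Cd²⁺]^3 and the known concentrations, [Cr³⁺]^2 in the numerator gives [Cr³⁺] = 0.14 M.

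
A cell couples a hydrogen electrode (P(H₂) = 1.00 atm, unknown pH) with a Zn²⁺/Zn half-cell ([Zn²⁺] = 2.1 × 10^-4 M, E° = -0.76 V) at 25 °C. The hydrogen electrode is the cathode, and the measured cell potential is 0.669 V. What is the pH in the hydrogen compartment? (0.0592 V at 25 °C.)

pH = 3.38

E°_cell = 0.76 V and n = 2.
log Q = n(E° − E)/0.0592 = 2×(0.76 − 0.669)/0.0592 = 3.074.
With Q = [Zn²⁺]·P(H₂) / [H⁺]^2, solving for [H⁺] gives log[H⁺] = -3.376, so pH = 3.38.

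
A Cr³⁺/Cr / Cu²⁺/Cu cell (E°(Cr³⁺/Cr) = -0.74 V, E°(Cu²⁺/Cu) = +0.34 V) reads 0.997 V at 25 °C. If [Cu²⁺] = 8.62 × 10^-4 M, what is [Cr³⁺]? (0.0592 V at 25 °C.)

0.41 M

From the Nernst equation, log Q = n(E° − E)/0.0592 = 6(1.08 − 0.997)/0.0592 = 8.412, so Q = 2.58 × 10^8.
With Q = [Cr³⁺]^2/[Cu²⁺]^3 and the known concentrations, [Cr³⁺]^2 in the numerator gives [Cr³⁺] = 0.41 M.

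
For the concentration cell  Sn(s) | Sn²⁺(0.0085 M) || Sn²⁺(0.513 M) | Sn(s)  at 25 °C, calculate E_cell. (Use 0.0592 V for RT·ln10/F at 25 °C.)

Both half-cells are Sn²⁺/Sn, so E°_cell = 0. The concentrated side is the cathode; the cell reaction moves Sn²⁺ from high to low concentration with n = 2.
Q = [Sn²⁺]_dilute/[Sn²⁺]_conc = 0.0085/0.513 = 0.0166.
E = 0 − (0.0592/2) log Q = −(0.0592/2)(-1.781) = 0.0527 V.

0.053 V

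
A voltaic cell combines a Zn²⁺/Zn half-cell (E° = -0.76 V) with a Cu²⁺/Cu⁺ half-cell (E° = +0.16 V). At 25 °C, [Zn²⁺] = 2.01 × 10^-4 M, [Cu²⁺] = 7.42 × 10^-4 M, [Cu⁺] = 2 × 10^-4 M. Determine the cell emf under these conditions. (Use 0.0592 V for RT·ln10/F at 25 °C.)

The Cu²⁺/Cu⁺ couple has the higher reduction potential and acts as the cathode, so E°_cell = +0.16 − (-0.76) = 0.92 V.
Balancing electrons gives n = 2; the reaction quotient is Q = [Zn²⁺]·[Cu⁺]^2/[Cu²⁺]^2 = 1.46 × 10^-5.
At 25 °C, E = E° − (0.0592/n) log Q = 0.92 − (0.0592/2)(-4.836) = 0.920 + 0.143 = 1.063 V.

1.06 V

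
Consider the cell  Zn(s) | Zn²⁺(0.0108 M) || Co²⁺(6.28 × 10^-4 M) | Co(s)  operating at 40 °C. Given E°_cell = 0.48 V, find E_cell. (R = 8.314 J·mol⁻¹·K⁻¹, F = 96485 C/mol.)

0.442 V

Balancing electrons gives n = 2; the reaction quotient is Q = [Zn²⁺]/[Co²⁺] = 17.2.
E = E° − (RT/nF) ln Q = 0.48 − (8.314×313)/(2×96485) × (2.845) = 0.480 − 0.038 = 0.442 V.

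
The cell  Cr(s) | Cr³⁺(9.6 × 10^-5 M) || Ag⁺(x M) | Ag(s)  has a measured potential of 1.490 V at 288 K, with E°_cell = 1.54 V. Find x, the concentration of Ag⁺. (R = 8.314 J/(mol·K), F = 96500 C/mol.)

From the Nernst equation, ln Q = nF(E° − E)/RT = 3×96500×(1.54 − 1.490)/(8.314×288) = 6.045, so Q = 422.
With Q = [Cr³⁺]/[Ag⁺]^3 and the known concentrations, [Ag⁺]^3 in the denominator gives [Ag⁺] = 0.0061 M.

0.0061 M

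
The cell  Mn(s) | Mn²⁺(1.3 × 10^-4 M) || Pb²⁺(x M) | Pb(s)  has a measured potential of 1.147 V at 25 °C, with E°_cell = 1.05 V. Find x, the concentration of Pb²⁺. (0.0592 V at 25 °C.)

0.25 M

From the Nernst equation, log Q = n(E° − E)/0.0592 = 2(1.05 − 1.147)/0.0592 = -3.277, so Q = 5.28 × 10^-4.
With Q = [Mn²⁺]/[Pb²⁺] and the known concentrations, [Pb²⁺] in the denominator gives [Pb²⁺] = 0.25 M.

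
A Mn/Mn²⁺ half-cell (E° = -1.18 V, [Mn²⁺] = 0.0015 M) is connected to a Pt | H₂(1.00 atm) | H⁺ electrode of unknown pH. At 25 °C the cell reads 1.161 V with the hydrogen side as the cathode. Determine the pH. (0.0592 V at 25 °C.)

pH = 1.73

E°_cell = 1.18 V and n = 2.
log Q = n(E° − E)/0.0592 = 2×(1.18 − 1.161)/0.0592 = 0.642.
With Q = [Mn²⁺]·P(H₂) / [H⁺]^2, solving for [H⁺] gives log[H⁺] = -1.733, so pH = 1.73.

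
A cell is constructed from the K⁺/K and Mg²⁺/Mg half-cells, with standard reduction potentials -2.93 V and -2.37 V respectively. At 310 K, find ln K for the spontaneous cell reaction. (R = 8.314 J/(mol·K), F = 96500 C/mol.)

E°_cell = -2.37 − (-2.93) = 0.56 V, with n = 2 electrons transferred.
At equilibrium E = 0, so the Nernst equation gives ln K = nFE°/RT = (2)(96500)(0.56)/((8.314)(310)) = 41.93.

ln K = 41.9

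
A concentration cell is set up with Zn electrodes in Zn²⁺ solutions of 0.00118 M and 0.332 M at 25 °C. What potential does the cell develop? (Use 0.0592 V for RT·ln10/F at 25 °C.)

Both half-cells are Zn²⁺/Zn, so E°_cell = 0. The concentrated side is the cathode; the cell reaction moves Zn²⁺ from high to low concentration with n = 2.
Q = [Zn²⁺]_dilute/[Zn²⁺]_conc = 0.00118/0.332 = 0.00355.
E = 0 − (0.0592/2) log Q = −(0.0592/2)(-2.449) = 0.0725 V.

0.072 V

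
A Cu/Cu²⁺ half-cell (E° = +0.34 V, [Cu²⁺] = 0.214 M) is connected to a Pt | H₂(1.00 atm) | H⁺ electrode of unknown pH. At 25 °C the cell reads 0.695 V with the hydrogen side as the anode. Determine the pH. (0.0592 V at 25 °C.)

pH = 6.33

E°_cell = 0.34 V and n = 2.
log Q = n(E° − E)/0.0592 = 2×(0.34 − 0.695)/0.0592 = -11.993.
With Q = [H⁺]^2 / ([Cu²⁺]·P(H₂)), solving for [H⁺] gives log[H⁺] = -6.331, so pH = 6.33.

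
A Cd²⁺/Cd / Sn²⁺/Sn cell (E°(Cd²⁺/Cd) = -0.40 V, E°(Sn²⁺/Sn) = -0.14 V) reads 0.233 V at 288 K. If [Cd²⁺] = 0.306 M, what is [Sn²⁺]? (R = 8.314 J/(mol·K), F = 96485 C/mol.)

From the Nernst equation, ln Q = nF(E° − E)/RT = 2×96485×(0.26 − 0.233)/(8.314×288) = 2.176, so Q = 8.81.
With Q = [Cd²⁺]/[Sn²⁺] and the known concentrations, [Sn²⁺] in the denominator gives [Sn²⁺] = 0.035 M.

0.035 M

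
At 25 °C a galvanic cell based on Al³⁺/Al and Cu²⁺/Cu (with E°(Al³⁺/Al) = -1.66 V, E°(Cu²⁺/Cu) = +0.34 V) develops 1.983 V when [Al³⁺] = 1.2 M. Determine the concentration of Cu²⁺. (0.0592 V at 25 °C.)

From the Nernst equation, log Q = n(E° − E)/0.0592 = 6(2.00 − 1.983)/0.0592 = 1.723, so Q = 52.8.
With Q = [Al³⁺]^2/[Cu²⁺]^3 and the known concentrations, [Cu²⁺]^3 in the denominator gives [Cu²⁺] = 0.3 M.

0.3 M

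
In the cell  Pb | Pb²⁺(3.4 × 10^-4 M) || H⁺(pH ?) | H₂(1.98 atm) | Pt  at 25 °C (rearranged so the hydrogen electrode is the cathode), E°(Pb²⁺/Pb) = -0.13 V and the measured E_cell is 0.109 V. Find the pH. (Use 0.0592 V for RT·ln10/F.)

E°_cell = 0.13 V and n = 2.
log Q = n(E° − E)/0.0592 = 2×(0.13 − 0.109)/0.0592 = 0.709.
With Q = [Pb²⁺]·P(H₂) / [H⁺]^2, solving for [H⁺] gives log[H⁺] = -1.941, so pH = 1.94.

pH = 1.94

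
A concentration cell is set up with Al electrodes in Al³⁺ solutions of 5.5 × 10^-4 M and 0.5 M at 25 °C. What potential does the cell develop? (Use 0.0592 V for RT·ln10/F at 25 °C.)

Both half-cells are Al³⁺/Al, so E°_cell = 0. The concentrated side is the cathode; the cell reaction moves Al³⁺ from high to low concentration with n = 3.
Q = [Al³⁺]_dilute/[Al³⁺]_conc = 5.5 × 10^-4/0.5 = 0.00110.
E = 0 − (0.0592/3) log Q = −(0.0592/3)(-2.959) = 0.0584 V.

0.058 V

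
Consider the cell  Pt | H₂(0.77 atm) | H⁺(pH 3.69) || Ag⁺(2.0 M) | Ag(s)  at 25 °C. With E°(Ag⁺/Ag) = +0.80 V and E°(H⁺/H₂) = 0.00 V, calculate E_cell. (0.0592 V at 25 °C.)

1.03 V

The Ag⁺/Ag couple is the cathode, so E°_cell = 0.80 V; n = 2.
[H⁺] = 10^(−3.69) = 2 × 10^-4 M, and Q = [H⁺]^2 / ([Ag⁺]^2·P(H₂)) = 1.35 × 10^-8.
E = E° − (0.0592/2) log Q = 0.80 − (0.0592/2)(-7.869) = 1.033 V.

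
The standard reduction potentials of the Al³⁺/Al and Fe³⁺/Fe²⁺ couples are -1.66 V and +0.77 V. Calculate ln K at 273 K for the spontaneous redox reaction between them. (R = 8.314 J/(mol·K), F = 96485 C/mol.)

ln K = 309.9

E°_cell = +0.77 − (-1.66) = 2.43 V, with n = 3 electrons transferred.
At equilibrium E = 0, so the Nernst equation gives ln K = nFE°/RT = (3)(96485)(2.43)/((8.314)(273)) = 309.90.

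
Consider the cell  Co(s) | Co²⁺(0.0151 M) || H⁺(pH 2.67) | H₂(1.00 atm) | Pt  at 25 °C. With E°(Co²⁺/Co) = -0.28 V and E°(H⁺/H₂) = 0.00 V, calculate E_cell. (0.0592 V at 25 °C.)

The hydrogen couple is the cathode, so E°_cell = 0.28 V; n = 2.
[H⁺] = 10^(−2.67) = 0.0021 M, and Q = [Co²⁺]·P(H₂) / [H⁺]^2 = 3300.
E = E° − (0.0592/2) log Q = 0.28 − (0.0592/2)(3.519) = 0.176 V.

0.18 V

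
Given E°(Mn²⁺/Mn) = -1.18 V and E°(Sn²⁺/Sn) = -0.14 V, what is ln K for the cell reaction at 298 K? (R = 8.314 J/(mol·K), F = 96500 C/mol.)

ln K = 81.0

E°_cell = -0.14 − (-1.18) = 1.04 V, with n = 2 electrons transferred.
At equilibrium E = 0, so the Nernst equation gives ln K = nFE°/RT = (2)(96500)(1.04)/((8.314)(298)) = 81.01.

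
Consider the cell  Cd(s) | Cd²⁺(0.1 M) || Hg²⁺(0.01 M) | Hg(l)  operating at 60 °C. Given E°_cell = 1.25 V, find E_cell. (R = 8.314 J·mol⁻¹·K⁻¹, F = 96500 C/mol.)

Balancing electrons gives n = 2; the reaction quotient is Q = [Cd²⁺]/[Hg²⁺] = 10.0.
E = E° − (RT/nF) ln Q = 1.25 − (8.314×333)/(2×96500) × (2.303) = 1.250 − 0.033 = 1.217 V.

1.22 V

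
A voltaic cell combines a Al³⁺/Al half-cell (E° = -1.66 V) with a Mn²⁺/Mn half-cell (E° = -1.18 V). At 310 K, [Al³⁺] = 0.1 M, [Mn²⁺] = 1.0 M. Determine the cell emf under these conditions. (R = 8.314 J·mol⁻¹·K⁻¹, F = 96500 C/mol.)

0.500 V

The Mn²⁺/Mn couple has the higher reduction potential and acts as the cathode, so E°_cell = -1.18 − (-1.66) = 0.48 V.
Balancing electrons gives n = 6; the reaction quotient is Q = [Al³⁺]^2/[Mn²⁺]^3 = 0.0100.
E = E° − (RT/nF) ln Q = 0.48 − (8.314×310)/(6×96500) × (-4.605) = 0.480 + 0.020 = 0.500 V.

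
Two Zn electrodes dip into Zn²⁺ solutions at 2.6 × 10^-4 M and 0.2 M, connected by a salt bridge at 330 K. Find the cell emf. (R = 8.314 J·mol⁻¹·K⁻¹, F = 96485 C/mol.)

Both half-cells are Zn²⁺/Zn, so E°_cell = 0. The concentrated side is the cathode; the cell reaction moves Zn²⁺ from high to low concentration with n = 2.
Q = [Zn²⁺]_dilute/[Zn²⁺]_conc = 2.6 × 10^-4/0.2 = 0.00130.
E = 0 − (RT/nF) ln Q = −((8.314×330)/(2×96485))(-6.645) = 0.0945 V.

0.094 V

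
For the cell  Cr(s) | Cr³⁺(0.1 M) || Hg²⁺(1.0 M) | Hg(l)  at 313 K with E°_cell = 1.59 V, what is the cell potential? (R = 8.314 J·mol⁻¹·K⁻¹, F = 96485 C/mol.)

1.61 V

Balancing electrons gives n = 6; the reaction quotient is Q = [Cr³⁺]^2/[Hg²⁺]^3 = 0.0100.
E = E° − (RT/nF) ln Q = 1.59 − (8.314×313)/(6×96485) × (-4.605) = 1.590 + 0.021 = 1.611 V.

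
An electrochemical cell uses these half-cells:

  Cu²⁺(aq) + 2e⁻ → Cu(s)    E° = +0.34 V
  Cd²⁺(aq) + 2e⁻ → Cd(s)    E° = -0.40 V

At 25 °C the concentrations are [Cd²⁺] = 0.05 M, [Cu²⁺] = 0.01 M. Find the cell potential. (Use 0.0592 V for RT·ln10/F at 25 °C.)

The Cu²⁺/Cu couple has the higher reduction potential and acts as the cathode, so E°_cell = +0.34 − (-0.40) = 0.74 V.
Balancing electrons gives n = 2; the reaction quotient is Q = [Cd²⁺]/[Cu²⁺] = 5.00.
At 25 °C, E = E° − (0.0592/n) log Q = 0.74 − (0.0592/2)(0.699) = 0.740 − 0.021 = 0.719 V.

0.719 V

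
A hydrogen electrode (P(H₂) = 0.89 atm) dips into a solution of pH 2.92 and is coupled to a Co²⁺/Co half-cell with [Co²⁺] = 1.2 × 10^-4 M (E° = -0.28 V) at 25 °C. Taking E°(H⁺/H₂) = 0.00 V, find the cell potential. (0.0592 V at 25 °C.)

The hydrogen couple is the cathode, so E°_cell = 0.28 V; n = 2.
[H⁺] = 10^(−2.92) = 0.0012 M, and Q = [Co²⁺]·P(H₂) / [H⁺]^2 = 73.9.
E = E° − (0.0592/2) log Q = 0.28 − (0.0592/2)(1.869) = 0.225 V.

0.22 V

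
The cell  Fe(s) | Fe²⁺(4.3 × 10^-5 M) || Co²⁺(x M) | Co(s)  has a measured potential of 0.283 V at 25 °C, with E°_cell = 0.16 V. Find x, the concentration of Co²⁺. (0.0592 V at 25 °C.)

From the Nernst equation, log Q = n(E° − E)/0.0592 = 2(0.16 − 0.283)/0.0592 = -4.155, so Q = 6.99 × 10^-5.
With Q = [Fe²⁺]/[Co²⁺] and the known concentrations, [Co²⁺] in the denominator gives [Co²⁺] = 0.61 M.

0.61 M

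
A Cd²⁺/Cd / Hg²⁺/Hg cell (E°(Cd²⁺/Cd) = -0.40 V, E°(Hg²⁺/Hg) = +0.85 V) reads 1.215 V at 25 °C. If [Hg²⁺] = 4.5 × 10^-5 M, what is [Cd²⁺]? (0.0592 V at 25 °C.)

From the Nernst equation, log Q = n(E° − E)/0.0592 = 2(1.25 − 1.215)/0.0592 = 1.182, so Q = 15.2.
With Q = [Cd²⁺]/[Hg²⁺] and the known concentrations, [Cd²⁺] in the numerator gives [Cd²⁺] = 6.8 × 10^-4 M.

6.8 × 10^-4 M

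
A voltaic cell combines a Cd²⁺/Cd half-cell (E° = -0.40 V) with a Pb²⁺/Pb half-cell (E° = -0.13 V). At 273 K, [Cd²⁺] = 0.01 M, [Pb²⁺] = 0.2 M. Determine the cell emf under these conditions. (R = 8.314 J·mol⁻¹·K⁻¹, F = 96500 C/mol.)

The Pb²⁺/Pb couple has the higher reduction potential and acts as the cathode, so E°_cell = -0.13 − (-0.40) = 0.27 V.
Balancing electrons gives n = 2; the reaction quotient is Q = [Cd²⁺]/[Pb²⁺] = 0.0500.
E = E° − (RT/nF) ln Q = 0.27 − (8.314×273)/(2×96500) × (-2.996) = 0.270 + 0.035 = 0.305 V.

0.305 V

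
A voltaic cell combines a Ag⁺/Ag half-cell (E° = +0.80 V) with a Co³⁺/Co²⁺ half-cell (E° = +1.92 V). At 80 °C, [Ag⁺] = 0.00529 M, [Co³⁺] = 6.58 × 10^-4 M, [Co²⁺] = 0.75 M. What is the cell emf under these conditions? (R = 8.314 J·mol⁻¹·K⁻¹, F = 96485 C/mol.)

1.07 V

The Co³⁺/Co²⁺ couple has the higher reduction potential and acts as the cathode, so E°_cell = +1.92 − (+0.80) = 1.12 V.
Balancing electrons gives n = 1; the reaction quotient is Q = [Ag⁺]·[Co²⁺]/[Co³⁺] = 6.03.
E = E° − (RT/nF) ln Q = 1.12 − (8.314×353)/(1×96485) × (1.797) = 1.120 − 0.055 = 1.065 V.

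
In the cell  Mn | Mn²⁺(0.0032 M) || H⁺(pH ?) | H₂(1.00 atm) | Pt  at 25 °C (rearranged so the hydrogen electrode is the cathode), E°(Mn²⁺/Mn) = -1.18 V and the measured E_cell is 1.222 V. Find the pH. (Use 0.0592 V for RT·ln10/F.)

pH = 0.54

E°_cell = 1.18 V and n = 2.
log Q = n(E° − E)/0.0592 = 2×(1.18 − 1.222)/0.0592 = -1.419.
With Q = [Mn²⁺]·P(H₂) / [H⁺]^2, solving for [H⁺] gives log[H⁺] = -0.538, so pH = 0.54.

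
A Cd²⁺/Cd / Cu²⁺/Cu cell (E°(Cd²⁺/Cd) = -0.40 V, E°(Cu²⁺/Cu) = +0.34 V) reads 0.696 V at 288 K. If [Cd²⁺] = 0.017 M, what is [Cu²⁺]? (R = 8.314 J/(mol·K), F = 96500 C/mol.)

4.9 × 10^-4 M

From the Nernst equation, ln Q = nF(E° − E)/RT = 2×96500×(0.74 − 0.696)/(8.314×288) = 3.547, so Q = 34.7.
With Q = [Cd²⁺]/[Cu²⁺] and the known concentrations, [Cu²⁺] in the denominator gives [Cu²⁺] = 4.9 × 10^-4 M.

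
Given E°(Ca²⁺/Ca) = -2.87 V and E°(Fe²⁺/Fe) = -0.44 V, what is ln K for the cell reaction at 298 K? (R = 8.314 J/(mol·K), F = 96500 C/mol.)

E°_cell = -0.44 − (-2.87) = 2.43 V, with n = 2 electrons transferred.
At equilibrium E = 0, so the Nernst equation gives ln K = nFE°/RT = (2)(96500)(2.43)/((8.314)(298)) = 189.29.

ln K = 189.3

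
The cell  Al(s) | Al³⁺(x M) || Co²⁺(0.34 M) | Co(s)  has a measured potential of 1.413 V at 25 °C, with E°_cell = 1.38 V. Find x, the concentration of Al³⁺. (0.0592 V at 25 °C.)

From the Nernst equation, log Q = n(E° − E)/0.0592 = 6(1.38 − 1.413)/0.0592 = -3.345, so Q = 4.52 × 10^-4.
With Q = [Al³⁺]^2/[Co²⁺]^3 and the known concentrations, [Al³⁺]^2 in the numerator gives [Al³⁺] = 0.0042 M.

0.0042 M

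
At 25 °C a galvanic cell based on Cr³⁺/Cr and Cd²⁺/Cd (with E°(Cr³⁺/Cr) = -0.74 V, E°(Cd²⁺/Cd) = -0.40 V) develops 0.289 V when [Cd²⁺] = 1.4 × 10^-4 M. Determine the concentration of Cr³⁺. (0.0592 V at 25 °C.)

From the Nernst equation, log Q = n(E° − E)/0.0592 = 6(0.34 − 0.289)/0.0592 = 5.169, so Q = 1.48 × 10^5.
With Q = [Cr³⁺]^2/[Cd²⁺]^3 and the known concentrations, [Cr³⁺]^2 in the numerator gives [Cr³⁺] = 6.4 × 10^-4 M.

6.4 × 10^-4 M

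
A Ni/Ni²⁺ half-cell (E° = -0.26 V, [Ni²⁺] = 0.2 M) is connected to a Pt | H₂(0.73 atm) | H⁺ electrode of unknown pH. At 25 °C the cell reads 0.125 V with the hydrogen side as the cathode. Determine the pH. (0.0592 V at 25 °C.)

pH = 2.70

E°_cell = 0.26 V and n = 2.
log Q = n(E° − E)/0.0592 = 2×(0.26 − 0.125)/0.0592 = 4.561.
With Q = [Ni²⁺]·P(H₂) / [H⁺]^2, solving for [H⁺] gives log[H⁺] = -2.698, so pH = 2.70.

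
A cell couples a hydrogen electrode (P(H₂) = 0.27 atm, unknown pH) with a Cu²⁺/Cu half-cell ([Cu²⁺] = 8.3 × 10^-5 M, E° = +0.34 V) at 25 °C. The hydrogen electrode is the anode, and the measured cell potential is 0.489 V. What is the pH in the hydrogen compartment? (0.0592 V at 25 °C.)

pH = 4.84

E°_cell = 0.34 V and n = 2.
log Q = n(E° − E)/0.0592 = 2×(0.34 − 0.489)/0.0592 = -5.034.
With Q = [H⁺]^2 / ([Cu²⁺]·P(H₂)), solving for [H⁺] gives log[H⁺] = -4.842, so pH = 4.84.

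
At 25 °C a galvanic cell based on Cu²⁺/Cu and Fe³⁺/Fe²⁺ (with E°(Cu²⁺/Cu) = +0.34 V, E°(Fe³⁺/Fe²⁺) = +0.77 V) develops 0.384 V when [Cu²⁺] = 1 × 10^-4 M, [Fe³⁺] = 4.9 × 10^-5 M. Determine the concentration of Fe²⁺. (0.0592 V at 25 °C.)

From the Nernst equation, log Q = n(E° − E)/0.0592 = 2(0.43 − 0.384)/0.0592 = 1.554, so Q = 35.8.
With Q = [Cu²⁺]·[Fe²⁺]^2/[Fe³⁺]^2 and the known concentrations, [Fe²⁺]^2 in the numerator gives [Fe²⁺] = 0.029 M.

0.029 M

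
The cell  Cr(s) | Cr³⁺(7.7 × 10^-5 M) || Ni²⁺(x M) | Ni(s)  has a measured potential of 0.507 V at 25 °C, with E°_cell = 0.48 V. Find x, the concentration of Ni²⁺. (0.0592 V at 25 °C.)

0.015 M

From the Nernst equation, log Q = n(E° − E)/0.0592 = 6(0.48 − 0.507)/0.0592 = -2.736, so Q = 0.00183.
With Q = [Cr³⁺]^2/[Ni²⁺]^3 and the known concentrations, [Ni²⁺]^3 in the denominator gives [Ni²⁺] = 0.015 M.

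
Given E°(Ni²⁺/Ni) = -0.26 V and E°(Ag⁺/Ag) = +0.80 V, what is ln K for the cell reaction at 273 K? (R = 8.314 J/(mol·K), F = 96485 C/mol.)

E°_cell = +0.80 − (-0.26) = 1.06 V, with n = 2 electrons transferred.
At equilibrium E = 0, so the Nernst equation gives ln K = nFE°/RT = (2)(96485)(1.06)/((8.314)(273)) = 90.12.

ln K = 90.1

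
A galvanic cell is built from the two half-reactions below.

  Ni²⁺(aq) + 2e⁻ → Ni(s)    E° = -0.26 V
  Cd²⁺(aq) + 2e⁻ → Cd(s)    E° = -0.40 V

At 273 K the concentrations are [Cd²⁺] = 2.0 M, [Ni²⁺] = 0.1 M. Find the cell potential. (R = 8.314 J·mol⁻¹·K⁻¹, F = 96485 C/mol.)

0.105 V

The Ni²⁺/Ni couple has the higher reduction potential and acts as the cathode, so E°_cell = -0.26 − (-0.40) = 0.14 V.
Balancing electrons gives n = 2; the reaction quotient is Q = [Cd²⁺]/[Ni²⁺] = 20.0.
E = E° − (RT/nF) ln Q = 0.14 − (8.314×273)/(2×96485) × (2.996) = 0.140 − 0.035 = 0.105 V.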